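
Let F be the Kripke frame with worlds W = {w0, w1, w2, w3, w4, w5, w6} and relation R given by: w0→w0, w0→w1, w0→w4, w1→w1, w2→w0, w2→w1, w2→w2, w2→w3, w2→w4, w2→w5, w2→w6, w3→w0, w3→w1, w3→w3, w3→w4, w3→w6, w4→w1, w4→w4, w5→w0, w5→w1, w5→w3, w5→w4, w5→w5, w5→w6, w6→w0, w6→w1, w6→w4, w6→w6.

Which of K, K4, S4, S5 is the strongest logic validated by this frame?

Transitive (axiom 4): yes — every two-step R-path is closed by a direct edge.
Reflexive (axiom T): yes — every world is R-related to itself.
Euclidean (axiom 5): no — w0 R w1 and w0 R w4, but not w1 R w4.
So F validates K, K4, S4; S5 would additionally require R to be Euclidean. The strongest is S4.

S4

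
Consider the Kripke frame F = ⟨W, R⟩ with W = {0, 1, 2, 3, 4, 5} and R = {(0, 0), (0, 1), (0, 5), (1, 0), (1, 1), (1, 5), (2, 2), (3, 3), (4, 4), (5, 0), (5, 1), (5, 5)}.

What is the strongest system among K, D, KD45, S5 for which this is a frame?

Serial (axiom D): yes — every world has a successor (e.g. 0 R 0).
Euclidean (axiom 5): yes — any two successors of a common world are R-related.
Transitive (axiom 4): yes — every two-step R-path is closed by a direct edge.
Reflexive (axiom T): yes — every world is R-related to itself.
So F validates K, D, KD45, S5. The strongest is S5.

S5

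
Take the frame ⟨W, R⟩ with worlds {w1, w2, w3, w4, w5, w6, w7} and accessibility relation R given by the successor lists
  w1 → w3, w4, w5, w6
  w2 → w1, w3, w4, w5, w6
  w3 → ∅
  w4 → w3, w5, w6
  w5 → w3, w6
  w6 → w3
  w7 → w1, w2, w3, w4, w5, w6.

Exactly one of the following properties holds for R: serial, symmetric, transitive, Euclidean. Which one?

Serial: no — w3 has no R-successor.
Symmetric: no — w1 R w3 but not w3 R w1.
Transitive: yes — every two-step R-path is closed by a direct edge.
Euclidean: no — w1 R w3 and w1 R w4, but not w3 R w4.
Only transitive holds.

transitive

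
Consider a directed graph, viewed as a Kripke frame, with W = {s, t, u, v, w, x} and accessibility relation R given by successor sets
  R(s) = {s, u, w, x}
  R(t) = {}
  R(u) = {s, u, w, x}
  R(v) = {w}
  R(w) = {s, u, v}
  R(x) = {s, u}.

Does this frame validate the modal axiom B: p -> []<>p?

Yes

Axiom B corresponds to the accessibility relation being symmetric.
Symmetric: yes — every pair in R has its reverse in R.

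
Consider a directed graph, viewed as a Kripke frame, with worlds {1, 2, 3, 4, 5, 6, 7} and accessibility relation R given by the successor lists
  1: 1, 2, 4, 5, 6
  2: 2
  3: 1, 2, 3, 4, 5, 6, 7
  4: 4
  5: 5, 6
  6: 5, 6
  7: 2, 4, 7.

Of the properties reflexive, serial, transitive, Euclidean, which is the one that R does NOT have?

Reflexive: yes — every world is R-related to itself.
Serial: yes — every world has a successor (e.g. 1 R 1).
Transitive: yes — every two-step R-path is closed by a direct edge.
Euclidean: no — 1 R 2 and 1 R 4, but not 2 R 4.
Only Euclidean fails.

Euclidean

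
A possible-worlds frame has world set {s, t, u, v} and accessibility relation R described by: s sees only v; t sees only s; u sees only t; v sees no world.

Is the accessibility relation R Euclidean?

No

Euclidean: no — s R v and s R v, but not v R v.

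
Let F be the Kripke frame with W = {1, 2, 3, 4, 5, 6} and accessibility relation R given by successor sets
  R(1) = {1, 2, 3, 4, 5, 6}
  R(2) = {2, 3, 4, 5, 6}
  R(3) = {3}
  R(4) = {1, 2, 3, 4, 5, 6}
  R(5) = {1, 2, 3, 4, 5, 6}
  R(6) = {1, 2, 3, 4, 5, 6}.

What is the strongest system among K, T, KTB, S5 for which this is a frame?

Reflexive (axiom T): yes — every world is R-related to itself.
Symmetric (axiom B): no — 1 R 2 but not 2 R 1.
Euclidean (axiom 5): no — 1 R 3 and 1 R 2, but not 3 R 2.
So F validates K, T; KTB would additionally require R to be symmetric. The strongest is T.

T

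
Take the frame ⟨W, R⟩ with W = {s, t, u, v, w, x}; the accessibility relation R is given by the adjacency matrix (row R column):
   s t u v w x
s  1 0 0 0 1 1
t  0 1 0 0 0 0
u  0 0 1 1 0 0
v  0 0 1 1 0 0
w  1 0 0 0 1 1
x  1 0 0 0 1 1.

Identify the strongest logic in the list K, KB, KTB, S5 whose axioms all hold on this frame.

S5

Symmetric (axiom B): yes — every pair in R has its reverse in R.
Reflexive (axiom T): yes — every world is R-related to itself.
Euclidean (axiom 5): yes — any two successors of a common world are R-related.
So F validates K, KB, KTB, S5. The strongest is S5.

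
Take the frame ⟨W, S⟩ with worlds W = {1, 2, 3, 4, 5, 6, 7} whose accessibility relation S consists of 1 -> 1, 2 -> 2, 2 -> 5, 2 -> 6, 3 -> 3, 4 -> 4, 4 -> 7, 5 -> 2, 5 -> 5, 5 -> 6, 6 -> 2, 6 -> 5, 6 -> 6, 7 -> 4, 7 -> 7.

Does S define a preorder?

Yes

Reflexive: yes — every world is S-related to itself.
Transitive: yes — every two-step S-path is closed by a direct edge.
So S is a preorder.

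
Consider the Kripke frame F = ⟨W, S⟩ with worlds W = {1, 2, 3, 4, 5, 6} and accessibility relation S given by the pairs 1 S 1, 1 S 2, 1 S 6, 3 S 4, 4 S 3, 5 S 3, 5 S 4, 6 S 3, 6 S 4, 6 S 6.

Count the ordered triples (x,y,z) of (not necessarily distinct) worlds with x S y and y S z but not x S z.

4

Enumerating: (1,6,3), (1,6,4), (3,4,3), (4,3,4).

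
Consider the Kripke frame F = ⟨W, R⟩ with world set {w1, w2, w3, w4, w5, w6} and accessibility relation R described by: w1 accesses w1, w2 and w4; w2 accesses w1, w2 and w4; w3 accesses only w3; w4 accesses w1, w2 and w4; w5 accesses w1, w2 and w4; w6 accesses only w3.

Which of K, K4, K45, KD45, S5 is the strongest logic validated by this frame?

Transitive (axiom 4): yes — every two-step R-path is closed by a direct edge.
Euclidean (axiom 5): yes — any two successors of a common world are R-related.
Serial (axiom D): yes — every world has a successor (e.g. w1 R w1).
Reflexive (axiom T): no — w5 is not related to itself.
So F validates K, K4, K45, KD45; S5 would additionally require R to be reflexive. The strongest is KD45.

KD45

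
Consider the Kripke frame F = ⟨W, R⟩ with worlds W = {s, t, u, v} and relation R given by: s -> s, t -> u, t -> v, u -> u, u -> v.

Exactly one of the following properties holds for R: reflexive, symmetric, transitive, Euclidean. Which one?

Reflexive: no — t is not related to itself.
Symmetric: no — t R u but not u R t.
Transitive: yes — every two-step R-path is closed by a direct edge.
Euclidean: no — t R v and t R u, but not v R u.
Only transitive holds.

transitive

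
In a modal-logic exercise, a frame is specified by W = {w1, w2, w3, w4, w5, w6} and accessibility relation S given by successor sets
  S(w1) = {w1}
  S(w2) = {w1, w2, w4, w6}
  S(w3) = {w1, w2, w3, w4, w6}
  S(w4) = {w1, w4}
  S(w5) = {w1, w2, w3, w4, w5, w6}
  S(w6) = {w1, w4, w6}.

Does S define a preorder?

Reflexive: yes — every world is S-related to itself.
Transitive: yes — every two-step S-path is closed by a direct edge.
So S is a preorder.

Yes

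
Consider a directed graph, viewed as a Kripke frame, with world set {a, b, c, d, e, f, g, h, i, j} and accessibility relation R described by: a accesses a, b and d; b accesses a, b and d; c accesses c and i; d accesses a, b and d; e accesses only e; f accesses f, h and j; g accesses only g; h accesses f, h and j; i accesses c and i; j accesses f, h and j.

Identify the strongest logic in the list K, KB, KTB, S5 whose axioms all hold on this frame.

S5

Symmetric (axiom B): yes — every pair in R has its reverse in R.
Reflexive (axiom T): yes — every world is R-related to itself.
Euclidean (axiom 5): yes — any two successors of a common world are R-related.
So F validates K, KB, KTB, S5. The strongest is S5.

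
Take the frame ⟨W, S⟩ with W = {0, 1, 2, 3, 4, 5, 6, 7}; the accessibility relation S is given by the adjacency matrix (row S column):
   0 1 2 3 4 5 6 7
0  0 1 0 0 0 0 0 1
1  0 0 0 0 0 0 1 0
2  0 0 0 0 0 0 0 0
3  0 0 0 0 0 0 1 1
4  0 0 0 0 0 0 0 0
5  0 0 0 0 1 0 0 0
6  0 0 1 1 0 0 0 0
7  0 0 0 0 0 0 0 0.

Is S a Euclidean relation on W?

Euclidean: no — 0 S 1 and 0 S 7, but not 1 S 7.

No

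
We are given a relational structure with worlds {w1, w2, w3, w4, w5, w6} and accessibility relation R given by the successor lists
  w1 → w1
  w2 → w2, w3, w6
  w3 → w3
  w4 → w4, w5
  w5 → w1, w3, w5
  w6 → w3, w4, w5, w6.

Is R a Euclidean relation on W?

Euclidean: no — w2 R w3 and w2 R w6, but not w3 R w6.

No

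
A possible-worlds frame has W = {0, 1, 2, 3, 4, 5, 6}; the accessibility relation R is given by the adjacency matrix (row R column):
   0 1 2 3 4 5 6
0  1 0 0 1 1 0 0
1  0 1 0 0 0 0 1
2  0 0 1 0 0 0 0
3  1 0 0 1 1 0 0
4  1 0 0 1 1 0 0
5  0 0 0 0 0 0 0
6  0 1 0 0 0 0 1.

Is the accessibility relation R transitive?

Yes

Transitive: yes — every two-step R-path is closed by a direct edge.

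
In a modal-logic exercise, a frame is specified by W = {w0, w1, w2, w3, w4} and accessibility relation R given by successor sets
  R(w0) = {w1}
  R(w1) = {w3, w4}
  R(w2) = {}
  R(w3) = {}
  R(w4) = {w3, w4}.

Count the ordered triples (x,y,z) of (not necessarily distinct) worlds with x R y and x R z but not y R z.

5

Enumerating: (w0,w1,w1), (w1,w3,w3), (w1,w3,w4), (w4,w3,w3), (w4,w3,w4).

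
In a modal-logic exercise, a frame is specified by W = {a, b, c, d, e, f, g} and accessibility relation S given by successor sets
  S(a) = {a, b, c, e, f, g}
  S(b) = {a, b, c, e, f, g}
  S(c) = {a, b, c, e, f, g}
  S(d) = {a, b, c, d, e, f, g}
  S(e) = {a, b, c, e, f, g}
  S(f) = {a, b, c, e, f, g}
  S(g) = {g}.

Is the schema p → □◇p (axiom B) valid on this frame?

By correspondence theory, B is valid on a frame iff S is symmetric.
Symmetric: no — a S g but not g S a.

No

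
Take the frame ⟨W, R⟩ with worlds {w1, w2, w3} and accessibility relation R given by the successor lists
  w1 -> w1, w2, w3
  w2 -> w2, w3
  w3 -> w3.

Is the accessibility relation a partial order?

Reflexive: yes — every world is R-related to itself.
Transitive: yes — every two-step R-path is closed by a direct edge.
Antisymmetric: yes — no distinct pair is related both ways.
So R is a partial order.

Yes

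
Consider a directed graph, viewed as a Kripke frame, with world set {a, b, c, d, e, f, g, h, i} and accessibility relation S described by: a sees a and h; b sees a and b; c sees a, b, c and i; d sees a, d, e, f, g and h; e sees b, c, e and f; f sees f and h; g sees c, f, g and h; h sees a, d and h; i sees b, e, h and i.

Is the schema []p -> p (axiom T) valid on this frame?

Yes

The schema T characterises exactly the reflexive frames.
Reflexive: yes — every world is S-related to itself.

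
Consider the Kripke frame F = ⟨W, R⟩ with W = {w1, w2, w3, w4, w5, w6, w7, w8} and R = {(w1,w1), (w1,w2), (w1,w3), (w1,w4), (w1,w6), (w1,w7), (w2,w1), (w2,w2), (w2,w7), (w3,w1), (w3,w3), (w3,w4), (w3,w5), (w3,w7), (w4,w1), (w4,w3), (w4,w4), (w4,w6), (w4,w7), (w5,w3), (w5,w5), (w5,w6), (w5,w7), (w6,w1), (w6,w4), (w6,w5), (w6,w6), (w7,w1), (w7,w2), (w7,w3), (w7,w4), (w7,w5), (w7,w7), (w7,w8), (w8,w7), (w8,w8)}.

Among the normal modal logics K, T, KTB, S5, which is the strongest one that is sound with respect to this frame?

Reflexive (axiom T): yes — every world is R-related to itself.
Symmetric (axiom B): yes — every pair in R has its reverse in R.
Euclidean (axiom 5): no — w1 R w2 and w1 R w3, but not w2 R w3.
So F validates K, T, KTB; S5 would additionally require R to be Euclidean. The strongest is KTB.

KTB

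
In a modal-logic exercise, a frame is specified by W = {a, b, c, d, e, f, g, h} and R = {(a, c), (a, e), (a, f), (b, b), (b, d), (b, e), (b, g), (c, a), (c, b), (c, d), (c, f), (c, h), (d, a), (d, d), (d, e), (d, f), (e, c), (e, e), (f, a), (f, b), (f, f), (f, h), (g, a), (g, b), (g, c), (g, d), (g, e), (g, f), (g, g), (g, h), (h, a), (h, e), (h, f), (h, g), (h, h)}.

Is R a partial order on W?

No

Reflexive: no — a is not related to itself.
Transitive: no — a R c and c R b, but not a R b.
Antisymmetric: no — a R c and c R a with a ≠ c.
So R is not a partial order.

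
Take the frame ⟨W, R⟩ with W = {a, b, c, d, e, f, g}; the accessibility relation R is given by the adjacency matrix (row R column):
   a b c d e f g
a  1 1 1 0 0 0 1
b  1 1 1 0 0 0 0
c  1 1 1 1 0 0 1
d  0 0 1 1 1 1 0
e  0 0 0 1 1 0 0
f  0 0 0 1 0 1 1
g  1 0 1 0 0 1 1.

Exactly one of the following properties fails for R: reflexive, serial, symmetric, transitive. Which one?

Reflexive: yes — every world is R-related to itself.
Serial: yes — every world has a successor (e.g. a R a).
Symmetric: yes — every pair in R has its reverse in R.
Transitive: no — a R c and c R d, but not a R d.
Only transitive fails.

transitive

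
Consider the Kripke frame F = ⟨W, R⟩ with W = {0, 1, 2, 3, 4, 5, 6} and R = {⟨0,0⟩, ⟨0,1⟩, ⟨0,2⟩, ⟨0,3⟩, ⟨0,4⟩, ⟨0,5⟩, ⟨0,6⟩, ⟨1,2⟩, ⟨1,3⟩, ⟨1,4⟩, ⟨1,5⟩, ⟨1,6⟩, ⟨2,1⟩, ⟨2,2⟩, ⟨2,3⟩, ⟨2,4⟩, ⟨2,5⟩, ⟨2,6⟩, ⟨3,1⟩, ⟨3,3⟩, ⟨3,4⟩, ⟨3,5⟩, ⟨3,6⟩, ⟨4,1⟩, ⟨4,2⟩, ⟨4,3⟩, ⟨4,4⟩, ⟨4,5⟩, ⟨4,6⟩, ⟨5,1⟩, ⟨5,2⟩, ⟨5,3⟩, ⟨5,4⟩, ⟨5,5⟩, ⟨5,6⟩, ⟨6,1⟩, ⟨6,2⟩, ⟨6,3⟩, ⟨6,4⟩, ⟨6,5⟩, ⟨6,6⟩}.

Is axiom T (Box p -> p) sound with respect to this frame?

By correspondence theory, T is valid on a frame iff R is reflexive.
Reflexive: no — 1 is not related to itself.

No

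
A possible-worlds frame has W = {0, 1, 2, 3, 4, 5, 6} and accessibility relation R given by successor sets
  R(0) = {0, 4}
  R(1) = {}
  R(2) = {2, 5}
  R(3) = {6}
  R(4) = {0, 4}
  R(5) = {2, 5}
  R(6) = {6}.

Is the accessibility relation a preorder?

Reflexive: no — 1 is not related to itself.
Transitive: yes — every two-step R-path is closed by a direct edge.
So R is not a preorder.

No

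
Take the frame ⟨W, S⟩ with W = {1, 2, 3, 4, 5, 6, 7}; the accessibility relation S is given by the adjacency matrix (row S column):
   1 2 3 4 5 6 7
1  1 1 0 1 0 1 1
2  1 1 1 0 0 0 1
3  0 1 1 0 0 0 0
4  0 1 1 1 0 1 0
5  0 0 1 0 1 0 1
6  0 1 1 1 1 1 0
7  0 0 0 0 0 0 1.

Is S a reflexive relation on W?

Reflexive: yes — every world is S-related to itself.

Yes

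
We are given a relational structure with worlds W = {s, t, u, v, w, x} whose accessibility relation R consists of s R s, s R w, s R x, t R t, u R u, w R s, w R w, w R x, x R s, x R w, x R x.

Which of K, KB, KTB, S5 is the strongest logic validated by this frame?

Symmetric (axiom B): yes — every pair in R has its reverse in R.
Reflexive (axiom T): no — v is not related to itself.
Euclidean (axiom 5): yes — any two successors of a common world are R-related.
So F validates K, KB; KTB would additionally require R to be reflexive. The strongest is KB.

KB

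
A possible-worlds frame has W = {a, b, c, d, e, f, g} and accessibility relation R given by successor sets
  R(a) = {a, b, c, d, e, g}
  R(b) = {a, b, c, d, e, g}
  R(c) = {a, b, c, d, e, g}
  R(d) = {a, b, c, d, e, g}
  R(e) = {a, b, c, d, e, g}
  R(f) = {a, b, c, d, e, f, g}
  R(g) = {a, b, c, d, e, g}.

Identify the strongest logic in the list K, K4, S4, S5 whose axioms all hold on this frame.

S4

Transitive (axiom 4): yes — every two-step R-path is closed by a direct edge.
Reflexive (axiom T): yes — every world is R-related to itself.
Euclidean (axiom 5): no — f R a and f R f, but not a R f.
So F validates K, K4, S4; S5 would additionally require R to be Euclidean. The strongest is S4.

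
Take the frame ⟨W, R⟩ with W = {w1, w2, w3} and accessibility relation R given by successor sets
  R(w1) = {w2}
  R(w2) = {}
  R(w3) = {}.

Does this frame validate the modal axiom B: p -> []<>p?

The schema B characterises exactly the symmetric frames.
Symmetric: no — w1 R w2 but not w2 R w1.

No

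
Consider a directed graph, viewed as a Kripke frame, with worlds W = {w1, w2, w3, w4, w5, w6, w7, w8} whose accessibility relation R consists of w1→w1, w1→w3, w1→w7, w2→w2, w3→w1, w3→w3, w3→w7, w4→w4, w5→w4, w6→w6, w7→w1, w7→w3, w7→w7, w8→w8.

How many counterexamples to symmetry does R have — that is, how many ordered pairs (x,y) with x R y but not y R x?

Enumerating: (w5,w4).

1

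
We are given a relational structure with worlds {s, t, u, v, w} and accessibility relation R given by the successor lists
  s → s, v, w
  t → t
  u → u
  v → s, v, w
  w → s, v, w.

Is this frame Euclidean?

Yes

Euclidean: yes — any two successors of a common world are R-related.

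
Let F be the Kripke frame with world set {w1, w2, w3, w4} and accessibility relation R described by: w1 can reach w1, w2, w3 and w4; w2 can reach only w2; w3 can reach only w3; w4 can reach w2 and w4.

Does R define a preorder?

Reflexive: yes — every world is R-related to itself.
Transitive: yes — every two-step R-path is closed by a direct edge.
So R is a preorder.

Yes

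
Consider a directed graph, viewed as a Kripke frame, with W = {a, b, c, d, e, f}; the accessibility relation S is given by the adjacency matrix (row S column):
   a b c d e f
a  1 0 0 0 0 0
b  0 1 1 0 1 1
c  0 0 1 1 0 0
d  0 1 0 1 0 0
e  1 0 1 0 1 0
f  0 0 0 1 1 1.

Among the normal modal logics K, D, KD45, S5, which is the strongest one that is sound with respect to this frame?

D

Serial (axiom D): yes — every world has a successor (e.g. a S a).
Euclidean (axiom 5): no — b S c and b S e, but not c S e.
Transitive (axiom 4): no — b S c and c S d, but not b S d.
Reflexive (axiom T): yes — every world is S-related to itself.
So F validates K, D; KD45 would additionally require S to be Euclidean and transitive. The strongest is D.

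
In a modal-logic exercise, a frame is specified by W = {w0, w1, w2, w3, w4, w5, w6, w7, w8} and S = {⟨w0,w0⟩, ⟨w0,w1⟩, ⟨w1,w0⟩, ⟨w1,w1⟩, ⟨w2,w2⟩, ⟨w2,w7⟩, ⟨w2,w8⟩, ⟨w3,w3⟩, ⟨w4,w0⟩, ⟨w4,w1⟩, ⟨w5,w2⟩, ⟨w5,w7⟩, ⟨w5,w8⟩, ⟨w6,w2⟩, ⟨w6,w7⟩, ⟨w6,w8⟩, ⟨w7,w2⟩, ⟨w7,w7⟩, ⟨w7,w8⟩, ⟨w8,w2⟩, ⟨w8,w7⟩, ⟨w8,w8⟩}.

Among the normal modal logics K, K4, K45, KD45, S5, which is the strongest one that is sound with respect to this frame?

KD45

Transitive (axiom 4): yes — every two-step S-path is closed by a direct edge.
Euclidean (axiom 5): yes — any two successors of a common world are S-related.
Serial (axiom D): yes — every world has a successor (e.g. w0 S w0).
Reflexive (axiom T): no — w4 is not related to itself.
So F validates K, K4, K45, KD45; S5 would additionally require S to be reflexive. The strongest is KD45.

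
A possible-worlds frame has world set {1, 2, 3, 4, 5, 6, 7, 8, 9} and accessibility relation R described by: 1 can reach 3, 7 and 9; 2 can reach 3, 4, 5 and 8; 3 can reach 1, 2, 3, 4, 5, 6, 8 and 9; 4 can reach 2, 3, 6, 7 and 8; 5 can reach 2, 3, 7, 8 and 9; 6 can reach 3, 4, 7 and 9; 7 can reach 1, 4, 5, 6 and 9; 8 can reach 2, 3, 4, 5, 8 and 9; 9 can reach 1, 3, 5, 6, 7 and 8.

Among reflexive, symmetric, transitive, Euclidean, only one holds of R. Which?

symmetric

Reflexive: no — 1 is not related to itself.
Symmetric: yes — every pair in R has its reverse in R.
Transitive: no — 1 R 3 and 3 R 2, but not 1 R 2.
Euclidean: no — 1 R 3 and 1 R 7, but not 3 R 7.
Only symmetric holds.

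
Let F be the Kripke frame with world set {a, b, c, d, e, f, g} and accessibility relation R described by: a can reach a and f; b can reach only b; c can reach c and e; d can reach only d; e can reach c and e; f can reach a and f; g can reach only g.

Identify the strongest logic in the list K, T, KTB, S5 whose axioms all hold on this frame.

Reflexive (axiom T): yes — every world is R-related to itself.
Symmetric (axiom B): yes — every pair in R has its reverse in R.
Euclidean (axiom 5): yes — any two successors of a common world are R-related.
So F validates K, T, KTB, S5. The strongest is S5.

S5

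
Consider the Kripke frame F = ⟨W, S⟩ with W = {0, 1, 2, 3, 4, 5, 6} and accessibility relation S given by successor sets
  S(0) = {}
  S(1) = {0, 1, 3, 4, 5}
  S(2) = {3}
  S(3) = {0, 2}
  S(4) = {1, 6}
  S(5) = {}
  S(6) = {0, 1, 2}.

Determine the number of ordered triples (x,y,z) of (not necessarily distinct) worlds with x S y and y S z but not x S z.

Enumerating: (1,3,2), (1,4,6), (2,3,0), (2,3,2), (3,2,3), (4,1,0), (4,1,3), (4,1,4), (4,1,5), (4,6,0), (4,6,2), (6,1,3), (6,1,4), (6,1,5), (6,2,3).

15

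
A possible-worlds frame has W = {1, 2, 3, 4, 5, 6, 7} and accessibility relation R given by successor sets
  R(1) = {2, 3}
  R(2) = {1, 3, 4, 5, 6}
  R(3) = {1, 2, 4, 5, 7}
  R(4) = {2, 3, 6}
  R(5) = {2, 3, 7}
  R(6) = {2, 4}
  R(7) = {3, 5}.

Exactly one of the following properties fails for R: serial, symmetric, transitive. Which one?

Serial: yes — every world has a successor (e.g. 1 R 2).
Symmetric: yes — every pair in R has its reverse in R.
Transitive: no — 1 R 2 and 2 R 4, but not 1 R 4.
Only transitive fails.

transitive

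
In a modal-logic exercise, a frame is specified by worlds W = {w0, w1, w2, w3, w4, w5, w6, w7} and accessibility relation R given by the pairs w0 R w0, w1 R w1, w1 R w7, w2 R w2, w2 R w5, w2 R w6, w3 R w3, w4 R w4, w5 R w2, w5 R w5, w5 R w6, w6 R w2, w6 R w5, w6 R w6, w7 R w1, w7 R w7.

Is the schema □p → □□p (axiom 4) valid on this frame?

Axiom 4 corresponds to the accessibility relation being transitive.
Transitive: yes — every two-step R-path is closed by a direct edge.

Yes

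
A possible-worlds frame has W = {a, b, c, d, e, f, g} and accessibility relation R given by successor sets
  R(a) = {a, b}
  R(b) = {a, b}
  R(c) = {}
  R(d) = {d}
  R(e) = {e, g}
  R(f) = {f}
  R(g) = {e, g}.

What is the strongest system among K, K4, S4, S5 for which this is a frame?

K4

Transitive (axiom 4): yes — every two-step R-path is closed by a direct edge.
Reflexive (axiom T): no — c is not related to itself.
Euclidean (axiom 5): yes — any two successors of a common world are R-related.
So F validates K, K4; S4 would additionally require R to be reflexive. The strongest is K4.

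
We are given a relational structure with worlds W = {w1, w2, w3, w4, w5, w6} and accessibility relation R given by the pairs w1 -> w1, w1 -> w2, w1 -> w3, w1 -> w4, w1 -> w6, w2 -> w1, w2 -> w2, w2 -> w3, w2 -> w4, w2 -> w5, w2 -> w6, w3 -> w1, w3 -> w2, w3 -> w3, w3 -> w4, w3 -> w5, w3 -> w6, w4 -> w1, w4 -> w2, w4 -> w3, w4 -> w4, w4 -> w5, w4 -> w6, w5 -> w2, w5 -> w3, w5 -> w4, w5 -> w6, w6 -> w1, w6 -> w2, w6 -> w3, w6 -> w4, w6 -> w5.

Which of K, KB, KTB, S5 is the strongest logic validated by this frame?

KB

Symmetric (axiom B): yes — every pair in R has its reverse in R.
Reflexive (axiom T): no — w5 is not related to itself.
Euclidean (axiom 5): no — w2 R w1 and w2 R w5, but not w1 R w5.
So F validates K, KB; KTB would additionally require R to be reflexive. The strongest is KB.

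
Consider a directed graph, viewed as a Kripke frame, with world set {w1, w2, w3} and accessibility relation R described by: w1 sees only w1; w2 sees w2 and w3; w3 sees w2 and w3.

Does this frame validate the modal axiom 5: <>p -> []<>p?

By correspondence theory, 5 is valid on a frame iff R is Euclidean.
Euclidean: yes — any two successors of a common world are R-related.

Yes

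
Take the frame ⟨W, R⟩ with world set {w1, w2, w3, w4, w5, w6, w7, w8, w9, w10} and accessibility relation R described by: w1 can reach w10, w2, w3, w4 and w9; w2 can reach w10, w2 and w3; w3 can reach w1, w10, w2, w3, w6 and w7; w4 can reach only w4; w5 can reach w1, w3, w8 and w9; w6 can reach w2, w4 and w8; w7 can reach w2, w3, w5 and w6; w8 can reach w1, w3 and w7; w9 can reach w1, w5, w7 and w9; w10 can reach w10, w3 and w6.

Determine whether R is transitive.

Transitive: no — w1 R w10 and w10 R w6, but not w1 R w6.

No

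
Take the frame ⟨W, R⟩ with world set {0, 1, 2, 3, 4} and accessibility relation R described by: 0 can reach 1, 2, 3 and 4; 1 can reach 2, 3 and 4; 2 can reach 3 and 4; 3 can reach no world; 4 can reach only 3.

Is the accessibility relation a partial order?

No

Reflexive: no — 0 is not related to itself.
Transitive: yes — every two-step R-path is closed by a direct edge.
Antisymmetric: yes — no distinct pair is related both ways.
So R is not a partial order.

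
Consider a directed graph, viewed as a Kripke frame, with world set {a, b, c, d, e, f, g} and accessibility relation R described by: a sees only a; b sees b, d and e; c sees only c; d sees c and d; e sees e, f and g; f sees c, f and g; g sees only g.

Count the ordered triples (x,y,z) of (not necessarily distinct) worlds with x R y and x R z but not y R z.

12

Enumerating: (b,d,b), (b,d,e), (b,e,b), (b,e,d), (d,c,d), (e,f,e), (e,g,e), (e,g,f), (f,c,f), (f,c,g), (f,g,c), (f,g,f).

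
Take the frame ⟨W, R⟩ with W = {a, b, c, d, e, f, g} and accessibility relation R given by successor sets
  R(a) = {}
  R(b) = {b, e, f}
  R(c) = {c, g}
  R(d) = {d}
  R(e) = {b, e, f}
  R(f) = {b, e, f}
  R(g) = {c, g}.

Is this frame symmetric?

Yes

Symmetric: yes — every pair in R has its reverse in R.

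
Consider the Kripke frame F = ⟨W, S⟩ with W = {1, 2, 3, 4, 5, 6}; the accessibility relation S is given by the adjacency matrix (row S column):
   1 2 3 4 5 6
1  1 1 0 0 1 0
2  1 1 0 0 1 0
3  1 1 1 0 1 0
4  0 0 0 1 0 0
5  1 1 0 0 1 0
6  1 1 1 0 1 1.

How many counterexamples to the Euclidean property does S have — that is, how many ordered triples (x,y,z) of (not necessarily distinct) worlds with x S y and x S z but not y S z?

Enumerating: (3,1,3), (3,2,3), (3,5,3), (6,1,3), (6,1,6), (6,2,3), (6,2,6), (6,3,6), (6,5,3), (6,5,6).

10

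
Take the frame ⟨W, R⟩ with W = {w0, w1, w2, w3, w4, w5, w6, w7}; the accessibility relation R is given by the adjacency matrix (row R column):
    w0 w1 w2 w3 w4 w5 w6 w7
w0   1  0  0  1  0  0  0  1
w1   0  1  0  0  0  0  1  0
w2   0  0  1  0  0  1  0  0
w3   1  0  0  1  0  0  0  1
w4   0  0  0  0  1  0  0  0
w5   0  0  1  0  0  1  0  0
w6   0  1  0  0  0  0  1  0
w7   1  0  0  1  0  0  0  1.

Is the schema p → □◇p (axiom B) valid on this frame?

Yes

By correspondence theory, B is valid on a frame iff R is symmetric.
Symmetric: yes — every pair in R has its reverse in R.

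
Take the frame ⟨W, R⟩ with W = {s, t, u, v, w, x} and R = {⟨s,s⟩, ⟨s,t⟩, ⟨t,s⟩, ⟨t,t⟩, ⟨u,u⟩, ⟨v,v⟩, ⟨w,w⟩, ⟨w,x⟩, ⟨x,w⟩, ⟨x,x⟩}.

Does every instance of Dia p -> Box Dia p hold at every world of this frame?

By correspondence theory, 5 is valid on a frame iff R is Euclidean.
Euclidean: yes — any two successors of a common world are R-related.

Yes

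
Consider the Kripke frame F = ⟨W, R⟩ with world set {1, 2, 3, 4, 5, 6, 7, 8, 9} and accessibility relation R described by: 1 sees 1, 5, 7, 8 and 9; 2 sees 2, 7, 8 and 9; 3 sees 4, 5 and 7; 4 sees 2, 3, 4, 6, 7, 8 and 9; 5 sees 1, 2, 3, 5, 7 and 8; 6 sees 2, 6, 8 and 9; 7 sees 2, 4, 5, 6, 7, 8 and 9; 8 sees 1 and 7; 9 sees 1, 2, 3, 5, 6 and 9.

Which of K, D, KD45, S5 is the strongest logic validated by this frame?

D

Serial (axiom D): yes — every world has a successor (e.g. 1 R 1).
Euclidean (axiom 5): no — 1 R 5 and 1 R 9, but not 5 R 9.
Transitive (axiom 4): no — 1 R 5 and 5 R 2, but not 1 R 2.
Reflexive (axiom T): no — 3 is not related to itself.
So F validates K, D; KD45 would additionally require R to be Euclidean and transitive. The strongest is D.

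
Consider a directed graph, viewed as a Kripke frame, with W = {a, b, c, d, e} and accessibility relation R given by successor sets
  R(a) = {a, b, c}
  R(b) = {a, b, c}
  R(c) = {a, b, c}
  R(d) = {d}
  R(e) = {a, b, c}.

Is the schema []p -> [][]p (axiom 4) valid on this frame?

Yes

By correspondence theory, 4 is valid on a frame iff R is transitive.
Transitive: yes — every two-step R-path is closed by a direct edge.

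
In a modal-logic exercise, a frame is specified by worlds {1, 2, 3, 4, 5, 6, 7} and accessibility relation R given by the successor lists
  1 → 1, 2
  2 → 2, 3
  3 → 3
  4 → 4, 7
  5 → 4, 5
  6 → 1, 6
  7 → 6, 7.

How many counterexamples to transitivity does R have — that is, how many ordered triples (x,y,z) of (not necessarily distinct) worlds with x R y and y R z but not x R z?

Enumerating: (1,2,3), (4,7,6), (5,4,7), (6,1,2), (7,6,1).

5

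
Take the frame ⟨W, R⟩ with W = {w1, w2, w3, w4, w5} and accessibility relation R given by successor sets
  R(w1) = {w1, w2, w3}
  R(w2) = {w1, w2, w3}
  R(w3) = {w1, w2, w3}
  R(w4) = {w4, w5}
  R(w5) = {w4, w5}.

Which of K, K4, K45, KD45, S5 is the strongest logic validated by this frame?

S5

Transitive (axiom 4): yes — every two-step R-path is closed by a direct edge.
Euclidean (axiom 5): yes — any two successors of a common world are R-related.
Serial (axiom D): yes — every world has a successor (e.g. w1 R w1).
Reflexive (axiom T): yes — every world is R-related to itself.
So F validates K, K4, K45, KD45, S5. The strongest is S5.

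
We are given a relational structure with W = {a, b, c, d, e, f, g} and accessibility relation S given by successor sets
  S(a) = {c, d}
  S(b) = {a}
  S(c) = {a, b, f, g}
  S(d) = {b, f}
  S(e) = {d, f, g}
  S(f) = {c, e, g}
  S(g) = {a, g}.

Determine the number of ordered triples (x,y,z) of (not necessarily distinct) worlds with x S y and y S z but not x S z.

Enumerating: (a,c,a), (a,c,b), (a,c,f), (a,c,g), (a,d,b), (a,d,f), (b,a,c), (b,a,d), (c,a,c), (c,a,d), (c,f,c), (c,f,e), … and 16 more.
Total: 28.

28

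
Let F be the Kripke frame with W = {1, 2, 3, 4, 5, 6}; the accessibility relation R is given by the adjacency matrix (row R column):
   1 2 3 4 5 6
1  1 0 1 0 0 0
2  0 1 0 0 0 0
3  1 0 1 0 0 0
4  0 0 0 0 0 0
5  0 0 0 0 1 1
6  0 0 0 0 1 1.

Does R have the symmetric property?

Yes

Symmetric: yes — every pair in R has its reverse in R.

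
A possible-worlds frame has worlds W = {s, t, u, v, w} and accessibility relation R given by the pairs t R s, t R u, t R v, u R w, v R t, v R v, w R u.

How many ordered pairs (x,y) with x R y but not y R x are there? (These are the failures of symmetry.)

Enumerating: (t,s), (t,u).

2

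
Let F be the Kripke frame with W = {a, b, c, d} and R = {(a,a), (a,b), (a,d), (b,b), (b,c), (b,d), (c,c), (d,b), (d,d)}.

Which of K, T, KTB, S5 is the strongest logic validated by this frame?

T

Reflexive (axiom T): yes — every world is R-related to itself.
Symmetric (axiom B): no — a R b but not b R a.
Euclidean (axiom 5): no — b R c and b R d, but not c R d.
So F validates K, T; KTB would additionally require R to be symmetric. The strongest is T.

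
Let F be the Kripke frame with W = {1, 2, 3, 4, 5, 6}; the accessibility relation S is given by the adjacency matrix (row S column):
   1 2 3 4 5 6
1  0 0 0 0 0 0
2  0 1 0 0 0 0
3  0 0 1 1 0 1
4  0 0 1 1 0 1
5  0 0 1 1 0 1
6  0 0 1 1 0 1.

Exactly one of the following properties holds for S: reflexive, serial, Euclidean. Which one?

Reflexive: no — 1 is not related to itself.
Serial: no — 1 has no S-successor.
Euclidean: yes — any two successors of a common world are S-related.
Only Euclidean holds.

Euclidean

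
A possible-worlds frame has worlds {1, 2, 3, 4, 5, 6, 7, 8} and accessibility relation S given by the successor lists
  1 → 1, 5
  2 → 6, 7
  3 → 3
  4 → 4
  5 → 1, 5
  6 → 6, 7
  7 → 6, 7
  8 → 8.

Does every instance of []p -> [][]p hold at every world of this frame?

Yes

By correspondence theory, 4 is valid on a frame iff S is transitive.
Transitive: yes — every two-step S-path is closed by a direct edge.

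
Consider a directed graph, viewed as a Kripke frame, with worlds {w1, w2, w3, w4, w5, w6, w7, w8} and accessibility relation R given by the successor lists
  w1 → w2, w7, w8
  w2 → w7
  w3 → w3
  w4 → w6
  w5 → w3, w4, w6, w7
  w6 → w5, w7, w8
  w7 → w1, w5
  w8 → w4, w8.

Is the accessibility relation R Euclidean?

No

Euclidean: no — w1 R w2 and w1 R w8, but not w2 R w8.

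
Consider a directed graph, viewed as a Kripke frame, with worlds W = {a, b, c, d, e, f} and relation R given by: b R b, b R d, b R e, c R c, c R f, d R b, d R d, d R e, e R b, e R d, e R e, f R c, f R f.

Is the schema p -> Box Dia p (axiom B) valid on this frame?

Yes

The schema B characterises exactly the symmetric frames.
Symmetric: yes — every pair in R has its reverse in R.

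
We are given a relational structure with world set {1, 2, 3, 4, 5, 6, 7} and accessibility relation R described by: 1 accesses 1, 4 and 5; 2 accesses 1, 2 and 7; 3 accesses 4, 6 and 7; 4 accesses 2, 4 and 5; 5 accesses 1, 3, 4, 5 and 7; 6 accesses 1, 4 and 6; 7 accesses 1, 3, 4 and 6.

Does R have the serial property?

Yes

Serial: yes — every world has a successor (e.g. 1 R 1).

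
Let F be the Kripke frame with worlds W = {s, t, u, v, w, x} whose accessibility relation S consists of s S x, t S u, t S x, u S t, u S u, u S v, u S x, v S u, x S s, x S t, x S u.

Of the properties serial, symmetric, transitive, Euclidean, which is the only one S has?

symmetric

Serial: no — w has no S-successor.
Symmetric: yes — every pair in S has its reverse in S.
Transitive: no — s S x and x S t, but not s S t.
Euclidean: no — u S t and u S v, but not t S v.
Only symmetric holds.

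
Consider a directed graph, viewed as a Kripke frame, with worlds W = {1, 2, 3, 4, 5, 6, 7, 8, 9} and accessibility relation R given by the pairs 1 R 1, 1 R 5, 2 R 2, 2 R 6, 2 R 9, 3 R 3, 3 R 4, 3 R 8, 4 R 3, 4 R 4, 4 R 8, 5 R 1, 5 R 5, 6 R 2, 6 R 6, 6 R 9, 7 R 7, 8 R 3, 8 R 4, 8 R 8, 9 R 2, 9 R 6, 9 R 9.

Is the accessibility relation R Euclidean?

Yes

Euclidean: yes — any two successors of a common world are R-related.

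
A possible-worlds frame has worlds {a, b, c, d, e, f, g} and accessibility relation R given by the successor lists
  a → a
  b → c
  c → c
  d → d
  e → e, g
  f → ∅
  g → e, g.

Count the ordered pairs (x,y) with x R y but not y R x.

Enumerating: (b,c).

1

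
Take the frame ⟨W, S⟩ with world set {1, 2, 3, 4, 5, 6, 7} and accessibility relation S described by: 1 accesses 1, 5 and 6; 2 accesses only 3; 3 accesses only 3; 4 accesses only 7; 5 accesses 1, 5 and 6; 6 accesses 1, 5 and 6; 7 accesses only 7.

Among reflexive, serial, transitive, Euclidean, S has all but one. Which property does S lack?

Reflexive: no — 2 is not related to itself.
Serial: yes — every world has a successor (e.g. 1 S 1).
Transitive: yes — every two-step S-path is closed by a direct edge.
Euclidean: yes — any two successors of a common world are S-related.
Only reflexive fails.

reflexive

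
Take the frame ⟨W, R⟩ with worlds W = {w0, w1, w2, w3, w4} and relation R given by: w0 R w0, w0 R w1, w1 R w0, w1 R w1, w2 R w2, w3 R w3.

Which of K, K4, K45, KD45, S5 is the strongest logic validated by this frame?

K45

Transitive (axiom 4): yes — every two-step R-path is closed by a direct edge.
Euclidean (axiom 5): yes — any two successors of a common world are R-related.
Serial (axiom D): no — w4 has no R-successor.
Reflexive (axiom T): no — w4 is not related to itself.
So F validates K, K4, K45; KD45 would additionally require R to be serial. The strongest is K45.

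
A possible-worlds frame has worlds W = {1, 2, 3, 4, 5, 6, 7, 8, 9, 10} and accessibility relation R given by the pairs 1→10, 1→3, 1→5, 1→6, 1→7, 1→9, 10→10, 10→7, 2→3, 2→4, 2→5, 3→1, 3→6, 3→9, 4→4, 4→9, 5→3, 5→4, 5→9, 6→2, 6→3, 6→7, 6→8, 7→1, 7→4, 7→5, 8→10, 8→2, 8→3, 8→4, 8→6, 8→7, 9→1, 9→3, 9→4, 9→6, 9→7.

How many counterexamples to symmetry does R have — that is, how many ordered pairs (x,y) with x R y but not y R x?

21

Enumerating: (1,10), (1,5), (1,6), (10,7), (2,3), (2,4), (2,5), (5,3), (5,4), (5,9), (6,2), (6,7), … and 9 more.
Total: 21.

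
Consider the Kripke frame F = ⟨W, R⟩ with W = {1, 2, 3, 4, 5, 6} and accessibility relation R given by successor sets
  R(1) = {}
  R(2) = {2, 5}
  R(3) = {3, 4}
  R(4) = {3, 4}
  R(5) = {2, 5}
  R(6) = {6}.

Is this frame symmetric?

Yes

Symmetric: yes — every pair in R has its reverse in R.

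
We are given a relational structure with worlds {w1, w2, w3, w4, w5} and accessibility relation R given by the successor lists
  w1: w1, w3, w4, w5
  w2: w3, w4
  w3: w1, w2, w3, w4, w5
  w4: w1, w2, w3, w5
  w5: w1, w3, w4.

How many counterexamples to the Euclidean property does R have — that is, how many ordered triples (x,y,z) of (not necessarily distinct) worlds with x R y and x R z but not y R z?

Enumerating: (w1,w4,w4), (w1,w5,w5), (w2,w4,w4), (w3,w1,w2), (w3,w2,w1), (w3,w2,w2), (w3,w2,w5), (w3,w4,w4), (w3,w5,w2), (w3,w5,w5), (w4,w1,w2), (w4,w2,w1), (w4,w2,w2), (w4,w2,w5), (w4,w5,w2), (w4,w5,w5), (w5,w4,w4).

17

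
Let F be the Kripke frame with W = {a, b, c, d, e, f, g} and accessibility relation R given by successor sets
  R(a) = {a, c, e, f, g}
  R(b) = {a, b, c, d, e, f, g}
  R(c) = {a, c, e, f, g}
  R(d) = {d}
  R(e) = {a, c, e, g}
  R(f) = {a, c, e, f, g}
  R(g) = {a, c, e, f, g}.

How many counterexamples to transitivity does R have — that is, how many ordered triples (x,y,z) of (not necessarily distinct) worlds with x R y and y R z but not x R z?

Enumerating: (e,a,f), (e,c,f), (e,g,f).

3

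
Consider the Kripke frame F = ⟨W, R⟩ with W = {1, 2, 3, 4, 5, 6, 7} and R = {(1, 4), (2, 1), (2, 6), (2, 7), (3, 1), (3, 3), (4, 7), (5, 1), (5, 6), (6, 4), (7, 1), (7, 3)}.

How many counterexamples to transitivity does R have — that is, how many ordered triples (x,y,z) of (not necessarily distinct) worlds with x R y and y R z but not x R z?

11

Enumerating: (1,4,7), (2,1,4), (2,6,4), (2,7,3), (3,1,4), (4,7,1), (4,7,3), (5,1,4), (5,6,4), (6,4,7), (7,1,4).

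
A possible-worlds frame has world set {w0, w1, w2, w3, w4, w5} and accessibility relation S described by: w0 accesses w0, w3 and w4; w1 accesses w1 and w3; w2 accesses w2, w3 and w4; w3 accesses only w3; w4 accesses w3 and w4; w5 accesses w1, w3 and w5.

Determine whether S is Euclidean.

Euclidean: no — w0 S w3 and w0 S w4, but not w3 S w4.

No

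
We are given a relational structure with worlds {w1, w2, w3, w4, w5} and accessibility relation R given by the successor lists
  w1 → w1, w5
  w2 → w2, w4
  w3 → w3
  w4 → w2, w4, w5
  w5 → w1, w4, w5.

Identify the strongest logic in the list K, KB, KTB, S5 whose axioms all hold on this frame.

Symmetric (axiom B): yes — every pair in R has its reverse in R.
Reflexive (axiom T): yes — every world is R-related to itself.
Euclidean (axiom 5): no — w4 R w2 and w4 R w5, but not w2 R w5.
So F validates K, KB, KTB; S5 would additionally require R to be Euclidean. The strongest is KTB.

KTB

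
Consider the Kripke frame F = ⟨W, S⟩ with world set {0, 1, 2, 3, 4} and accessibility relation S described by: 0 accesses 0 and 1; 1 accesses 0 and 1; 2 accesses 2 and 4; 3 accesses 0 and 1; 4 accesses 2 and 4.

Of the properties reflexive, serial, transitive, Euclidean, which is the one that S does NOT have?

reflexive

Reflexive: no — 3 is not related to itself.
Serial: yes — every world has a successor (e.g. 0 S 0).
Transitive: yes — every two-step S-path is closed by a direct edge.
Euclidean: yes — any two successors of a common world are S-related.
Only reflexive fails.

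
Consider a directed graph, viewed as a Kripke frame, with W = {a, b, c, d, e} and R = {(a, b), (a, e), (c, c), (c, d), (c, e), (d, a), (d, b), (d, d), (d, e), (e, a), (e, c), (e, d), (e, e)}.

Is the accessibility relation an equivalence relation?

No

Reflexive: no — a is not related to itself.
Symmetric: no — a R b but not b R a.
Transitive: no — a R e and e R c, but not a R c.
So R is not an equivalence relation.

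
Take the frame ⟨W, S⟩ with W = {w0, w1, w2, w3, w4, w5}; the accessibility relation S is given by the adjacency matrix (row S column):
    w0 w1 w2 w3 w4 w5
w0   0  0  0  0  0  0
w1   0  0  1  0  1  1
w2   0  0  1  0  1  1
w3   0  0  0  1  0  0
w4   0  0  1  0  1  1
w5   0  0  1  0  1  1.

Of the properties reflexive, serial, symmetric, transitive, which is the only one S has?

transitive

Reflexive: no — w0 is not related to itself.
Serial: no — w0 has no S-successor.
Symmetric: no — w1 S w2 but not w2 S w1.
Transitive: yes — every two-step S-path is closed by a direct edge.
Only transitive holds.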